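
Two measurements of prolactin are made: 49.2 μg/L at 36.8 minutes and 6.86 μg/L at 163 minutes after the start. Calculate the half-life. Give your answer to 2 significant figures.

44 minutes

Over Δt = 163 − 36.8 = 126.2 minutes, the level fell by a factor of 49.2/6.86 ≈ 7.172.
n = log₂(7.172) ≈ 2.8424 half-lives, so t½ = 126.2/2.8424 ≈ 44.399 minutes.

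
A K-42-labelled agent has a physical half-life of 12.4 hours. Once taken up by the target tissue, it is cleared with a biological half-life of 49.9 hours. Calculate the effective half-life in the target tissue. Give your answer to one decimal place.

9.9 hours

1/t_eff = 1/t_phys + 1/t_biol = 1/12.4 + 1/49.9 = 0.10069 per hour.
t_eff = 12.4 × 49.9 / (12.4 + 49.9) ≈ 9.9319 hours.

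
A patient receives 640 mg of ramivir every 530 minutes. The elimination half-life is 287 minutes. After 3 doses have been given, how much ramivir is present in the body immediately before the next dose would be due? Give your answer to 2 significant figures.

The 3 doses were given 1590, 1060, 530 minutes ago.
Total = 640·(1/2)^(1590/287) + 640·(1/2)^(1060/287) + 640·(1/2)^(530/287)
      = 13.755 + 49.472 + 177.94 ≈ 241.17 mg.

240 mg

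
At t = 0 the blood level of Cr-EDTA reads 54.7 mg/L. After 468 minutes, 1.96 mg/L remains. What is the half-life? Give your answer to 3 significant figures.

97.4 minutes

A/A₀ = 1.96/54.7 ≈ 0.035832.
n = log₂(27.908) ≈ 4.8026 half-lives elapsed in 468 minutes.
t½ = 468/4.8026 ≈ 97.447 minutes.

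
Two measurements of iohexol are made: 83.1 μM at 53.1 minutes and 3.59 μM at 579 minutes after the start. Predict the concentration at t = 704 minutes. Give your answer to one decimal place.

1.7 μM

Over Δt = 579 − 53.1 = 525.9 minutes, the level fell by a factor of 83.1/3.59 ≈ 23.148.
n = log₂(23.148) ≈ 4.5328 half-lives, so t½ = 525.9/4.5328 ≈ 116.02 minutes.
From t = 579 to t = 704: 3.59 × (1/2)^((704−579)/116.02) ≈ 1.7012 μM.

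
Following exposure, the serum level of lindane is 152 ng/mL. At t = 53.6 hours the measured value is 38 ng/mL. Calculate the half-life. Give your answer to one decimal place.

A/A₀ = 38/152 ≈ 0.25.
n = log₂(4) ≈ 2 half-lives elapsed in 53.6 hours.
t½ = 53.6/2 ≈ 26.8 hours.

26.8 hours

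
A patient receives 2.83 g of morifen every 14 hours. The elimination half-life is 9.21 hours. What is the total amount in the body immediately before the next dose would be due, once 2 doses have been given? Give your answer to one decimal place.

The 2 doses were given 28, 14 hours ago.
Total = 2.83·(1/2)^(28/9.21) + 2.83·(1/2)^(14/9.21)
      = 0.34404 + 0.98672 ≈ 1.3308 g.

1.3 g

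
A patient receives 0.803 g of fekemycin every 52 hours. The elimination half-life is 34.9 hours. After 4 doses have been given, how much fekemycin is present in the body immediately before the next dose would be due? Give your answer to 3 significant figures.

The 4 doses were given 208, 156, 104, 52 hours ago.
Total = 0.803·(1/2)^(208/34.9) + 0.803·(1/2)^(156/34.9) + 0.803·(1/2)^(104/34.9) + 0.803·(1/2)^(52/34.9)
      = 0.012901 + 0.036236 + 0.10178 + 0.28588 ≈ 0.4368 g.

0.437 g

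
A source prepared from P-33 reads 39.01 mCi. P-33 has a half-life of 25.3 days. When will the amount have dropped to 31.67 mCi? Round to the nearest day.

Fraction remaining = 31.67/39.01 ≈ 0.81184.
n = log₂(39.01/31.67) = ln(1.2318)/ln 2 ≈ 0.30073 half-lives.
t = n × t½ = 0.30073 × 25.3 ≈ 7.6084 days.

8 days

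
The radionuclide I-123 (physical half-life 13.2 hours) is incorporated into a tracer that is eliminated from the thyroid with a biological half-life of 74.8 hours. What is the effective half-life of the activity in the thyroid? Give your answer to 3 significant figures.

11.2 hours

1/t_eff = 1/t_phys + 1/t_biol = 1/13.2 + 1/74.8 = 0.089127 per hour.
t_eff = 13.2 × 74.8 / (13.2 + 74.8) ≈ 11.22 hours.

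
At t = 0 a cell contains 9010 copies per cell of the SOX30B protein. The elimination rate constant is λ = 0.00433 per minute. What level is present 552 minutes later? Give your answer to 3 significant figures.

825 copies per cell

t½ = ln 2 / λ = 0.69315 / 0.00433 ≈ 160.08 minutes.
Number of half-lives: n = 552/160.08 ≈ 3.4483.
Remaining = 9010 × (1/2)^3.4483 = 9010 × 0.091615 ≈ 825.45 copies per cell.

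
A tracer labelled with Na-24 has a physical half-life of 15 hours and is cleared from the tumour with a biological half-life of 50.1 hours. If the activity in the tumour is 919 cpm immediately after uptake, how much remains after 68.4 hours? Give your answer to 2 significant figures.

15 cpm

1/t_eff = 1/t_phys + 1/t_biol = 1/15 + 1/50.1 = 0.086627 per hour.
t_eff = 15 × 50.1 / (15 + 50.1) ≈ 11.544 hours.
Remaining = 919 × (1/2)^(68.4/11.544) = 919 × (1/2)^5.9253 ≈ 15.123 cpm.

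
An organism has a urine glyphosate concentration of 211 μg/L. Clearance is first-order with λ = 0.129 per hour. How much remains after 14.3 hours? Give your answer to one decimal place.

33.4 μg/L

t½ = ln 2 / λ = 0.69315 / 0.129 ≈ 5.3732 hours.
Number of half-lives: n = 14.3/5.3732 ≈ 2.6613.
Remaining = 211 × (1/2)^2.6613 = 211 × 0.15807 ≈ 33.353 μg/L.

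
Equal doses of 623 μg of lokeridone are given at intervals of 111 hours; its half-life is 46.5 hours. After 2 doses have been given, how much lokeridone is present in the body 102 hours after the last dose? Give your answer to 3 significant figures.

The 2 doses were given 213, 102 hours ago.
Total = 623·(1/2)^(213/46.5) + 623·(1/2)^(102/46.5)
      = 26.036 + 136.2 ≈ 162.23 μg.

162 μg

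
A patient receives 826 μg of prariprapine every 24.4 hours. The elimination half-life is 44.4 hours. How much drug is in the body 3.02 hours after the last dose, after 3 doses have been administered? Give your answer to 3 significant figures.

1690 μg

The 3 doses were given 51.82, 27.42, 3.02 hours ago.
Total = 826·(1/2)^(51.82/44.4) + 826·(1/2)^(27.42/44.4) + 826·(1/2)^(3.02/44.4)
      = 367.83 + 538.36 + 787.96 ≈ 1694.1 μg.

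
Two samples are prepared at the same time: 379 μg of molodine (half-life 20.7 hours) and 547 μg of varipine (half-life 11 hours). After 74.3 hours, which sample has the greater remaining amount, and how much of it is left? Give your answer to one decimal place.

molodine, 31.5 μg

molodine: 379 × (1/2)^3.5894 ≈ 31.487 μg.
varipine: 547 × (1/2)^6.7545 ≈ 5.066 μg.
Molodine has more remaining, at ≈ 31.487 μg.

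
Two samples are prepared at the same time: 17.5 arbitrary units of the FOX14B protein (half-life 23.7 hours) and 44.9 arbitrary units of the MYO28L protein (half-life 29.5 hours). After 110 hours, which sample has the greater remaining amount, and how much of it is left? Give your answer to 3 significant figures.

MYO28L protein, 3.39 arbitrary units

FOX14B protein: 17.5 × (1/2)^4.6414 ≈ 0.70122 arbitrary units.
MYO28L protein: 44.9 × (1/2)^3.7288 ≈ 3.3866 arbitrary units.
MYO28L protein has more remaining, at ≈ 3.3866 arbitrary units.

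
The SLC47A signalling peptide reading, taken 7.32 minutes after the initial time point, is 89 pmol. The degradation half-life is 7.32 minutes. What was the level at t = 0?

178 pmol

Number of half-lives elapsed: n = 7.32/7.32 ≈ 1.
A₀ = A × 2^n = 89 × 2^1 = 89 × 2 ≈ 178 pmol.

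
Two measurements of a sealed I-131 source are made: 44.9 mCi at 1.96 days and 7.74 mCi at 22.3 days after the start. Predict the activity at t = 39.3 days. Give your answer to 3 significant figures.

1.78 mCi

Over Δt = 22.3 − 1.96 = 20.34 days, the level fell by a factor of 44.9/7.74 ≈ 5.801.
n = log₂(5.801) ≈ 2.5363 half-lives, so t½ = 20.34/2.5363 ≈ 8.0195 days.
From t = 22.3 to t = 39.3: 7.74 × (1/2)^((39.3−22.3)/8.0195) ≈ 1.7808 mCi.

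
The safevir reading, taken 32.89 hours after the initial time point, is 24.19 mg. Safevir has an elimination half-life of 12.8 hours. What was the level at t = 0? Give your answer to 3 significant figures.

144 mg

Number of half-lives elapsed: n = 32.89/12.8 ≈ 2.5695.
A₀ = A × 2^n = 24.19 × 2^2.5695 = 24.19 × 5.9362 ≈ 143.6 mg.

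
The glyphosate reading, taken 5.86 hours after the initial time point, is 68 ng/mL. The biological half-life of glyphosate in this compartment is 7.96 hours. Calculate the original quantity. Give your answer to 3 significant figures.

113 ng/mL

Number of half-lives elapsed: n = 5.86/7.96 ≈ 0.73618.
A₀ = A × 2^n = 68 × 2^0.73618 = 68 × 1.6658 ≈ 113.27 ng/mL.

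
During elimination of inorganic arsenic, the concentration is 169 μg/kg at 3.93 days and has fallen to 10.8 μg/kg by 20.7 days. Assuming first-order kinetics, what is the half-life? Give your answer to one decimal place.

4.2 days

Over Δt = 20.7 − 3.93 = 16.77 days, the level fell by a factor of 169/10.8 ≈ 15.648.
n = log₂(15.648) ≈ 3.9679 half-lives, so t½ = 16.77/3.9679 ≈ 4.2264 days.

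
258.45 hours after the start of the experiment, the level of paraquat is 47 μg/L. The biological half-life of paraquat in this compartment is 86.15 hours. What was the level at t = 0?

376 μg/L

Number of half-lives elapsed: n = 258.45/86.15 ≈ 3.
A₀ = A × 2^n = 47 × 2^3 = 47 × 8 ≈ 376 μg/L.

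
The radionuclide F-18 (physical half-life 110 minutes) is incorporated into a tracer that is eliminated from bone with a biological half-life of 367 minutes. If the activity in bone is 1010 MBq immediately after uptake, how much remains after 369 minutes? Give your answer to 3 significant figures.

49.2 MBq

1/t_eff = 1/t_phys + 1/t_biol = 1/110 + 1/367 = 0.011816 per minute.
t_eff = 110 × 367 / (110 + 367) ≈ 84.633 minutes.
Remaining = 1010 × (1/2)^(369/84.633) = 1010 × (1/2)^4.36 ≈ 49.185 MBq.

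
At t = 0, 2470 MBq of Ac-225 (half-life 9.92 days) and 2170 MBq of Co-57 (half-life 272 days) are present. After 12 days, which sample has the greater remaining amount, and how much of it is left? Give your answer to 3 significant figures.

Ac-225: 2470 × (1/2)^1.2097 ≈ 1067.9 MBq.
Co-57: 2170 × (1/2)^0.044118 ≈ 2104.6 MBq.
Co-57 has more remaining, at ≈ 2104.6 MBq.

Co-57, 2100 MBq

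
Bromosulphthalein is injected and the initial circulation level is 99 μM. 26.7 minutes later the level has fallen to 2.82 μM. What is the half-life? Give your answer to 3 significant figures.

5.20 minutes

A/A₀ = 2.82/99 ≈ 0.028485.
n = log₂(35.106) ≈ 5.1337 half-lives elapsed in 26.7 minutes.
t½ = 26.7/5.1337 ≈ 5.201 minutes.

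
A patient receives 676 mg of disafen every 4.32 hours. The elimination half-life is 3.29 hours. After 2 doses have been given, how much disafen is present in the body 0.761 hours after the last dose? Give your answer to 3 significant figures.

808 mg

The 2 doses were given 5.081, 0.761 hours ago.
Total = 676·(1/2)^(5.081/3.29) + 676·(1/2)^(0.761/3.29)
      = 231.76 + 575.86 ≈ 807.62 mg.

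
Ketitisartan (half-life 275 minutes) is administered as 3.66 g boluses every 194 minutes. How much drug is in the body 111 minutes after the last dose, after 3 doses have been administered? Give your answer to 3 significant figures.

5.50 g

The 3 doses were given 499, 305, 111 minutes ago.
Total = 3.66·(1/2)^(499/275) + 3.66·(1/2)^(305/275) + 3.66·(1/2)^(111/275)
      = 1.0405 + 1.6967 + 2.7668 ≈ 5.504 g.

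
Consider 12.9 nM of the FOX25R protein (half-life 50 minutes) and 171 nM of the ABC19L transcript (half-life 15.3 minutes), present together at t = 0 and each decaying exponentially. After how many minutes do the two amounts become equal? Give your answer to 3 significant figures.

82.2 minutes

Set 12.9·(1/2)^(t/50) = 171·(1/2)^(t/15.3).
Taking log₂: log₂(12.9/171) = t·(1/50 − 1/15.3).
log₂(0.075439) = -3.7286; 1/50 − 1/15.3 = -0.045359.
t = -3.7286 / -0.045359 ≈ 82.2 minutes.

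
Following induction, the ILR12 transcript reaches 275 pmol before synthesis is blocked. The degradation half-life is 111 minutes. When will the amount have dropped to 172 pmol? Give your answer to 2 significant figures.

Fraction remaining = 172/275 ≈ 0.62545.
n = log₂(275/172) = ln(1.5988)/ln 2 ≈ 0.67702 half-lives.
t = n × t½ = 0.67702 × 111 ≈ 75.15 minutes.

75 minutes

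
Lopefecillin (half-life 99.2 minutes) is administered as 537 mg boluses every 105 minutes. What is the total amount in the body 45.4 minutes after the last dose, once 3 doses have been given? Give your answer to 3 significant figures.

The 3 doses were given 255.4, 150.4, 45.4 minutes ago.
Total = 537·(1/2)^(255.4/99.2) + 537·(1/2)^(150.4/99.2) + 537·(1/2)^(45.4/99.2)
      = 90.145 + 187.75 + 391.02 ≈ 668.92 mg.

669 mg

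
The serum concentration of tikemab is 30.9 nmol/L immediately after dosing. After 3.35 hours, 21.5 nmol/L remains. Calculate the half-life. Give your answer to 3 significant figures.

A/A₀ = 21.5/30.9 ≈ 0.69579.
n = log₂(1.4372) ≈ 0.52327 half-lives elapsed in 3.35 hours.
t½ = 3.35/0.52327 ≈ 6.402 hours.

6.40 hours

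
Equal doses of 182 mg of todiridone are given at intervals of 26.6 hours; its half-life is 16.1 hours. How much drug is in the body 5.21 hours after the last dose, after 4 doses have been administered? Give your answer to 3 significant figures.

The 4 doses were given 85.01, 58.41, 31.81, 5.21 hours ago.
Total = 182·(1/2)^(85.01/16.1) + 182·(1/2)^(58.41/16.1) + 182·(1/2)^(31.81/16.1) + 182·(1/2)^(5.21/16.1)
      = 4.6838 + 14.721 + 46.27 + 145.43 ≈ 211.11 mg.

211 mg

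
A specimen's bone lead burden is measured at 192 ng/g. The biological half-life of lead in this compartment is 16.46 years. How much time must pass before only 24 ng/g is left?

24/192 = 1/8, so 3 half-lives have elapsed.
t = 3 × 16.46 = 49.38 years.

49.38 years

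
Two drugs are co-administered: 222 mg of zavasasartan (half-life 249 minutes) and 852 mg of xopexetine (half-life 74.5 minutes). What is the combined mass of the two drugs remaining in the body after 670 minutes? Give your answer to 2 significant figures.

zavasasartan: 222 × (1/2)^(670/249) = 222 × (1/2)^2.6908 ≈ 34.384 mg.
xopexetine: 852 × (1/2)^(670/74.5) = 852 × (1/2)^8.9933 ≈ 1.6718 mg.
Total = 34.384 + 1.6718 ≈ 36.056 mg.

36 mg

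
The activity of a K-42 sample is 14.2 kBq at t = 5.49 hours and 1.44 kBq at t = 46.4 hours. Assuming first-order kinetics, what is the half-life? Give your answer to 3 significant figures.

Over Δt = 46.4 − 5.49 = 40.91 hours, the level fell by a factor of 14.2/1.44 ≈ 9.8611.
n = log₂(9.8611) ≈ 3.3018 half-lives, so t½ = 40.91/3.3018 ≈ 12.39 hours.

12.4 hours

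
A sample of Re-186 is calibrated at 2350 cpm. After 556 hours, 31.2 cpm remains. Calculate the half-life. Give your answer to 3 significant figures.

89.2 hours

A/A₀ = 31.2/2350 ≈ 0.013277.
n = log₂(75.321) ≈ 6.235 half-lives elapsed in 556 hours.
t½ = 556/6.235 ≈ 89.174 hours.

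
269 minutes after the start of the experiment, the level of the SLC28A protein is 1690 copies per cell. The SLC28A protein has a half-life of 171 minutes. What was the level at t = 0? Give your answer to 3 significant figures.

5030 copies per cell

Number of half-lives elapsed: n = 269/171 ≈ 1.5731.
A₀ = A × 2^n = 1690 × 2^1.5731 = 1690 × 2.9754 ≈ 5028.5 copies per cell.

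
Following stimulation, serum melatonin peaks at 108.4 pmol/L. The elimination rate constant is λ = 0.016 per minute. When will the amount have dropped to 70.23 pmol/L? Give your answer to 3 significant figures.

27.1 minutes

t½ = ln 2 / λ = 0.69315 / 0.016 ≈ 43.322 minutes.
Fraction remaining = 70.23/108.4 ≈ 0.64788.
n = log₂(108.4/70.23) = ln(1.5435)/ln 2 ≈ 0.62621 half-lives.
t = n × t½ = 0.62621 × 43.322 ≈ 27.128 minutes.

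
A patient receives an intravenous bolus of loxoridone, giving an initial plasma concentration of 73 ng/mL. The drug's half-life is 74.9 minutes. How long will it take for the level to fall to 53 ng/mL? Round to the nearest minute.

Fraction remaining = 53/73 ≈ 0.72603.
n = log₂(73/53) = ln(1.3774)/ln 2 ≈ 0.4619 half-lives.
t = n × t½ = 0.4619 × 74.9 ≈ 34.597 minutes.

35 minutes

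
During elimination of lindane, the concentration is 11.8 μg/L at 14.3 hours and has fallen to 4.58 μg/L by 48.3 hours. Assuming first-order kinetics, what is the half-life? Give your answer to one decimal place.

Over Δt = 48.3 − 14.3 = 34 hours, the level fell by a factor of 11.8/4.58 ≈ 2.5764.
n = log₂(2.5764) ≈ 1.3654 half-lives, so t½ = 34/1.3654 ≈ 24.902 hours.

24.9 hours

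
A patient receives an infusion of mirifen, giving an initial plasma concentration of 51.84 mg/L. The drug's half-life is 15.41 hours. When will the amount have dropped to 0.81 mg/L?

92.46 hours

0.81/51.84 = 1/64, so 6 half-lives have elapsed.
t = 6 × 15.41 = 92.46 hours.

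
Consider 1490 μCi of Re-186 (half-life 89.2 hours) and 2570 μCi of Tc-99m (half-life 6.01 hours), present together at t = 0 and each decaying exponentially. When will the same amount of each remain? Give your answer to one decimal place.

Set 1490·(1/2)^(t/89.2) = 2570·(1/2)^(t/6.01).
Taking log₂: log₂(1490/2570) = t·(1/89.2 − 1/6.01).
log₂(0.57977) = -0.78646; 1/89.2 − 1/6.01 = -0.15518.
t = -0.78646 / -0.15518 ≈ 5.0681 hours.

5.1 hours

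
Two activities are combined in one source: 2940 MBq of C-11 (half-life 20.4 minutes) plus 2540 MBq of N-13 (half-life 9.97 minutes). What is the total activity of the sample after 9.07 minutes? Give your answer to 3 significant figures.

3510 MBq

C-11: 2940 × (1/2)^(9.07/20.4) = 2940 × (1/2)^0.44461 ≈ 2160.3 MBq.
N-13: 2540 × (1/2)^(9.07/9.97) = 2540 × (1/2)^0.90973 ≈ 1352 MBq.
Total = 2160.3 + 1352 ≈ 3512.3 MBq.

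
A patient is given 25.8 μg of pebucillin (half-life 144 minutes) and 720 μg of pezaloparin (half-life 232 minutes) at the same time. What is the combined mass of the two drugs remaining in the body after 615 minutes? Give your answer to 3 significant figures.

pebucillin: 25.8 × (1/2)^(615/144) = 25.8 × (1/2)^4.2708 ≈ 1.3365 μg.
pezaloparin: 720 × (1/2)^(615/232) = 720 × (1/2)^2.6509 ≈ 114.64 μg.
Total = 1.3365 + 114.64 ≈ 115.98 μg.

116 μg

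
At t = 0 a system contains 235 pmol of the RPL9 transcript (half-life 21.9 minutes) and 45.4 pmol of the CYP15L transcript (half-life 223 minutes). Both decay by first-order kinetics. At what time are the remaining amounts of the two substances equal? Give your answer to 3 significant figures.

Set 235·(1/2)^(t/21.9) = 45.4·(1/2)^(t/223).
Taking log₂: log₂(235/45.4) = t·(1/21.9 − 1/223).
log₂(5.1762) = 2.3719; 1/21.9 − 1/223 = 0.041178.
t = 2.3719 / 0.041178 ≈ 57.601 minutes.

57.6 minutes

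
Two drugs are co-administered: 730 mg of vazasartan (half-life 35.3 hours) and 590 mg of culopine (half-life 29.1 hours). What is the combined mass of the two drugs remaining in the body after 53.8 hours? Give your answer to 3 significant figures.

418 mg

vazasartan: 730 × (1/2)^(53.8/35.3) = 730 × (1/2)^1.5241 ≈ 253.82 mg.
culopine: 590 × (1/2)^(53.8/29.1) = 590 × (1/2)^1.8488 ≈ 163.8 mg.
Total = 253.82 + 163.8 ≈ 417.62 mg.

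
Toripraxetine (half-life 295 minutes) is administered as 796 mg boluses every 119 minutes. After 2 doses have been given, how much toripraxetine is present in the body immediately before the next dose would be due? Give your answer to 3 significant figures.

1060 mg

The 2 doses were given 238, 119 minutes ago.
Total = 796·(1/2)^(238/295) + 796·(1/2)^(119/295)
      = 455.04 + 601.84 ≈ 1056.9 mg.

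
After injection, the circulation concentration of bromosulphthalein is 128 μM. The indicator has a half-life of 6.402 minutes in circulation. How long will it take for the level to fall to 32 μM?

12.804 minutes

32/128 = 1/4, so 2 half-lives have elapsed.
t = 2 × 6.402 = 12.804 minutes.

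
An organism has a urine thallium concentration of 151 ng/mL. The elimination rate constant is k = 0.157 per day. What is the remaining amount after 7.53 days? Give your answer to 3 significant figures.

t½ = ln 2 / k = 0.69315 / 0.157 ≈ 4.415 days.
Number of half-lives: n = 7.53/4.415 ≈ 1.7056.
Remaining = 151 × (1/2)^1.7056 = 151 × 0.3066 ≈ 46.297 ng/mL.

46.3 ng/mL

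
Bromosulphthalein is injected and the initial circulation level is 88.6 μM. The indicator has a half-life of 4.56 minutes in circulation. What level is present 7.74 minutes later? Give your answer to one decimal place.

27.3 μM

Number of half-lives: n = 7.74/4.56 ≈ 1.6974.
Remaining = 88.6 × (1/2)^1.6974 = 88.6 × 0.30835 ≈ 27.32 μM.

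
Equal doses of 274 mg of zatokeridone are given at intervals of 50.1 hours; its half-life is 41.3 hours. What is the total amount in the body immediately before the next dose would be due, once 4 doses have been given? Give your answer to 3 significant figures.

201 mg

The 4 doses were given 200.4, 150.3, 100.2, 50.1 hours ago.
Total = 274·(1/2)^(200.4/41.3) + 274·(1/2)^(150.3/41.3) + 274·(1/2)^(100.2/41.3) + 274·(1/2)^(50.1/41.3)
      = 9.4856 + 21.99 + 50.981 + 118.19 ≈ 200.65 mg.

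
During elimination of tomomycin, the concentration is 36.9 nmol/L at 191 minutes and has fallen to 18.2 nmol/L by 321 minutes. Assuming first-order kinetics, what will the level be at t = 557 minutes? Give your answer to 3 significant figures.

5.04 nmol/L

Over Δt = 321 − 191 = 130 minutes, the level fell by a factor of 36.9/18.2 ≈ 2.0275.
n = log₂(2.0275) ≈ 1.0197 half-lives, so t½ = 130/1.0197 ≈ 127.49 minutes.
From t = 321 to t = 557: 18.2 × (1/2)^((557−321)/127.49) ≈ 5.0446 nmol/L.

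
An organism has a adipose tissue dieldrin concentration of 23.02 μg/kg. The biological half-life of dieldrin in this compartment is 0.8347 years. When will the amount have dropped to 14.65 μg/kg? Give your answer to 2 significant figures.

Fraction remaining = 14.65/23.02 ≈ 0.6364.
n = log₂(23.02/14.65) = ln(1.5713)/ln 2 ≈ 0.65199 half-lives.
t = n × t½ = 0.65199 × 0.8347 ≈ 0.54421 years.

0.54 years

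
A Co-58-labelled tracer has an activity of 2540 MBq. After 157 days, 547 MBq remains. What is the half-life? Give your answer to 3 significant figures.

A/A₀ = 547/2540 ≈ 0.21535.
n = log₂(4.6435) ≈ 2.2152 half-lives elapsed in 157 days.
t½ = 157/2.2152 ≈ 70.873 days.

70.9 days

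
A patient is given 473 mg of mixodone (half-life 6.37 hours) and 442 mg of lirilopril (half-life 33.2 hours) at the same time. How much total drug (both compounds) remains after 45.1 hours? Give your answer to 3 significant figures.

mixodone: 473 × (1/2)^(45.1/6.37) = 473 × (1/2)^7.0801 ≈ 3.4958 mg.
lirilopril: 442 × (1/2)^(45.1/33.2) = 442 × (1/2)^1.3584 ≈ 172.38 mg.
Total = 3.4958 + 172.38 ≈ 175.88 mg.

176 mg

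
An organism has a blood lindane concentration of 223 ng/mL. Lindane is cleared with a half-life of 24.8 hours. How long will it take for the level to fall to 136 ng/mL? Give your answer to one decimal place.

Fraction remaining = 136/223 ≈ 0.60987.
n = log₂(223/136) = ln(1.6397)/ln 2 ≈ 0.71344 half-lives.
t = n × t½ = 0.71344 × 24.8 ≈ 17.693 hours.

17.7 hours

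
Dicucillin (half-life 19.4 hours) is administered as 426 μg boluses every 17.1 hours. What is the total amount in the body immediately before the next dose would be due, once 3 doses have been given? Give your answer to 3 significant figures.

425 μg

The 3 doses were given 51.3, 34.2, 17.1 hours ago.
Total = 426·(1/2)^(51.3/19.4) + 426·(1/2)^(34.2/19.4) + 426·(1/2)^(17.1/19.4)
      = 68.138 + 125.52 + 231.24 ≈ 424.91 μg.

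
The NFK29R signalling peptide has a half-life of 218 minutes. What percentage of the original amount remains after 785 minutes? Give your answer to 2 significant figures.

n = 785/218 ≈ 3.6009 half-lives.
Fraction remaining = (1/2)^3.6009 ≈ 0.082417, i.e. 8.2417%.

8.2%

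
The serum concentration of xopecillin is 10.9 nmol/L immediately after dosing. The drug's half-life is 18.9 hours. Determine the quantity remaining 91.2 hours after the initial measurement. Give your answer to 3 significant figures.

0.384 nmol/L

Number of half-lives: n = 91.2/18.9 ≈ 4.8254.
Remaining = 10.9 × (1/2)^4.8254 = 10.9 × 0.03527 ≈ 0.38445 nmol/L.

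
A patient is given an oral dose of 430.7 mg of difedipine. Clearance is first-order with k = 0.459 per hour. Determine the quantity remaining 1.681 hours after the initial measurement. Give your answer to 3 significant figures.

199 mg

t½ = ln 2 / k = 0.69315 / 0.459 ≈ 1.5101 hours.
Number of half-lives: n = 1.681/1.5101 ≈ 1.1132.
Remaining = 430.7 × (1/2)^1.1132 = 430.7 × 0.46228 ≈ 199.11 mg.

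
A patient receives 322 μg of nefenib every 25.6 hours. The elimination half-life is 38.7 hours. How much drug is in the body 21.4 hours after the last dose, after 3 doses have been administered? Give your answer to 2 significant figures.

450 μg

The 3 doses were given 72.6, 47, 21.4 hours ago.
Total = 322·(1/2)^(72.6/38.7) + 322·(1/2)^(47/38.7) + 322·(1/2)^(21.4/38.7)
      = 87.727 + 138.76 + 219.48 ≈ 445.97 μg.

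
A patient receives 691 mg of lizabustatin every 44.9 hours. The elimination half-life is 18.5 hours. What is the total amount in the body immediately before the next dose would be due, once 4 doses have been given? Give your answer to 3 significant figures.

The 4 doses were given 179.6, 134.7, 89.8, 44.9 hours ago.
Total = 691·(1/2)^(179.6/18.5) + 691·(1/2)^(134.7/18.5) + 691·(1/2)^(89.8/18.5) + 691·(1/2)^(44.9/18.5)
      = 0.82613 + 4.4428 + 23.893 + 128.49 ≈ 157.65 mg.

158 mg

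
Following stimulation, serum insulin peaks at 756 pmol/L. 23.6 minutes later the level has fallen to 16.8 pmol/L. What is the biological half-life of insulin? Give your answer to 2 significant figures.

A/A₀ = 16.8/756 ≈ 0.022222.
n = log₂(45) ≈ 5.4919 half-lives elapsed in 23.6 minutes.
t½ = 23.6/5.4919 ≈ 4.2973 minutes.

4.3 minutes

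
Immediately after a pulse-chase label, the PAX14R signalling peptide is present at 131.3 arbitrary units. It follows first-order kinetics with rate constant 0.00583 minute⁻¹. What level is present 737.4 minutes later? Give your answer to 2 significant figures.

1.8 arbitrary units

t½ = ln 2 / λ = 0.69315 / 0.00583 ≈ 118.89 minutes.
Number of half-lives: n = 737.4/118.89 ≈ 6.2022.
Remaining = 131.3 × (1/2)^6.2022 = 131.3 × 0.013582 ≈ 1.7833 arbitrary units.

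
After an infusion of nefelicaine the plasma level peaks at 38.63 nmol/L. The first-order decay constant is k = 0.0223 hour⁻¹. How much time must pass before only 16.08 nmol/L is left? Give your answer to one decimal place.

t½ = ln 2 / k = 0.69315 / 0.0223 ≈ 31.083 hours.
Fraction remaining = 16.08/38.63 ≈ 0.41626.
n = log₂(38.63/16.08) = ln(2.4024)/ln 2 ≈ 1.2645 half-lives.
t = n × t½ = 1.2645 × 31.083 ≈ 39.303 hours.

39.3 hours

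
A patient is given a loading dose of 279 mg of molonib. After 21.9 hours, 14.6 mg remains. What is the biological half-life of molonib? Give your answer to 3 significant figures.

5.15 hours

A/A₀ = 14.6/279 ≈ 0.05233.
n = log₂(19.11) ≈ 4.2562 half-lives elapsed in 21.9 hours.
t½ = 21.9/4.2562 ≈ 5.1454 hours.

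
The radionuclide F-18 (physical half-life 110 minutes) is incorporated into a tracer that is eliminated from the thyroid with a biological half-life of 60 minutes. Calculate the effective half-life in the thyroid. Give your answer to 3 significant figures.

38.8 minutes

1/t_eff = 1/t_phys + 1/t_biol = 1/110 + 1/60 = 0.025758 per minute.
t_eff = 110 × 60 / (110 + 60) ≈ 38.824 minutes.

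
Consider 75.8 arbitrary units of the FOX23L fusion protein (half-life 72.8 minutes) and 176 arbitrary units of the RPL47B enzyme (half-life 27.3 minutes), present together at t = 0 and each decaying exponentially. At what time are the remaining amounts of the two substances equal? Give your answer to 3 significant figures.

53.1 minutes

Set 75.8·(1/2)^(t/72.8) = 176·(1/2)^(t/27.3).
Taking log₂: log₂(75.8/176) = t·(1/72.8 − 1/27.3).
log₂(0.43068) = -1.2153; 1/72.8 − 1/27.3 = -0.022894.
t = -1.2153 / -0.022894 ≈ 53.085 minutes.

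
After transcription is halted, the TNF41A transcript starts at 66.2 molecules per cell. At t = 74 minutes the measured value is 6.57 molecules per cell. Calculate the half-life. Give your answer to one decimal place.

A/A₀ = 6.57/66.2 ≈ 0.099245.
n = log₂(10.076) ≈ 3.3329 half-lives elapsed in 74 minutes.
t½ = 74/3.3329 ≈ 22.203 minutes.

22.2 minutes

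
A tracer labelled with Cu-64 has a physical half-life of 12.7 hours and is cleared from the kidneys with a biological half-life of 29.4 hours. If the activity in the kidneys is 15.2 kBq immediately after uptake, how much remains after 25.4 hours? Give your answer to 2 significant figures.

1/t_eff = 1/t_phys + 1/t_biol = 1/12.7 + 1/29.4 = 0.11275 per hour.
t_eff = 12.7 × 29.4 / (12.7 + 29.4) ≈ 8.8689 hours.
Remaining = 15.2 × (1/2)^(25.4/8.8689) = 15.2 × (1/2)^2.8639 ≈ 2.0879 kBq.

2.1 kBq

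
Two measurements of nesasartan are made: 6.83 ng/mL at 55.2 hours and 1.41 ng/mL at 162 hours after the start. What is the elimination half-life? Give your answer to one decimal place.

Over Δt = 162 − 55.2 = 106.8 hours, the level fell by a factor of 6.83/1.41 ≈ 4.844.
n = log₂(4.844) ≈ 2.2762 half-lives, so t½ = 106.8/2.2762 ≈ 46.921 hours.

46.9 hours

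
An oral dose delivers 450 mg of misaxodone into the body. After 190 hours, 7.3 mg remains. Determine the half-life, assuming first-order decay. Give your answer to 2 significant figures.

32 hours

A/A₀ = 7.3/450 ≈ 0.016222.
n = log₂(61.644) ≈ 5.9459 half-lives elapsed in 190 hours.
t½ = 190/5.9459 ≈ 31.955 hours.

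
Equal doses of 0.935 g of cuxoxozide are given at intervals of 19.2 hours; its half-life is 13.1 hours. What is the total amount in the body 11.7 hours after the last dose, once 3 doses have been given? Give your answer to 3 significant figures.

0.752 g

The 3 doses were given 50.1, 30.9, 11.7 hours ago.
Total = 0.935·(1/2)^(50.1/13.1) + 0.935·(1/2)^(30.9/13.1) + 0.935·(1/2)^(11.7/13.1)
      = 0.066 + 0.18228 + 0.50345 ≈ 0.75173 g.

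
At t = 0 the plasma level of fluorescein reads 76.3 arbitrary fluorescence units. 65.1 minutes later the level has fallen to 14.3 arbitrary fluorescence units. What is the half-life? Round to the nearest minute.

A/A₀ = 14.3/76.3 ≈ 0.18742.
n = log₂(5.3357) ≈ 2.4157 half-lives elapsed in 65.1 minutes.
t½ = 65.1/2.4157 ≈ 26.949 minutes.

27 minutes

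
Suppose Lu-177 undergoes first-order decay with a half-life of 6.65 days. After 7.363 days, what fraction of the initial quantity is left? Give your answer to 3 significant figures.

0.464

n = 7.363/6.65 ≈ 1.1072 half-lives.
Fraction remaining = (1/2)^1.1072 ≈ 0.46419.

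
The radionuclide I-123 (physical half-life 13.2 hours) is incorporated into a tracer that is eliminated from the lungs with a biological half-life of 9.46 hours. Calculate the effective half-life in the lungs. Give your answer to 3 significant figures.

5.51 hours

1/t_eff = 1/t_phys + 1/t_biol = 1/13.2 + 1/9.46 = 0.18147 per hour.
t_eff = 13.2 × 9.46 / (13.2 + 9.46) ≈ 5.5107 hours.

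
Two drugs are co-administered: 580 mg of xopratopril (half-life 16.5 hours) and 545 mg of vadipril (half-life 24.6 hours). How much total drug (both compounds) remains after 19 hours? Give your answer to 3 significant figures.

xopratopril: 580 × (1/2)^(19/16.5) = 580 × (1/2)^1.1515 ≈ 261.09 mg.
vadipril: 545 × (1/2)^(19/24.6) = 545 × (1/2)^0.77236 ≈ 319.08 mg.
Total = 261.09 + 319.08 ≈ 580.16 mg.

580 mg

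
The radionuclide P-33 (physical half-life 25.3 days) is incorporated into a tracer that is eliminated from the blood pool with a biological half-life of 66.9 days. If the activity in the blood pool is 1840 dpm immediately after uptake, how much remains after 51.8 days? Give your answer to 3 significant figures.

1/t_eff = 1/t_phys + 1/t_biol = 1/25.3 + 1/66.9 = 0.054473 per day.
t_eff = 25.3 × 66.9 / (25.3 + 66.9) ≈ 18.358 days.
Remaining = 1840 × (1/2)^(51.8/18.358) = 1840 × (1/2)^2.8217 ≈ 260.25 dpm.

260 dpm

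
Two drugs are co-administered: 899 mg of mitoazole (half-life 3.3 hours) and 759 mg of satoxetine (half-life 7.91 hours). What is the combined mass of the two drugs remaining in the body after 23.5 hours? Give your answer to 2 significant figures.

100 mg

mitoazole: 899 × (1/2)^(23.5/3.3) = 899 × (1/2)^7.1212 ≈ 6.4575 mg.
satoxetine: 759 × (1/2)^(23.5/7.91) = 759 × (1/2)^2.9709 ≈ 96.807 mg.
Total = 6.4575 + 96.807 ≈ 103.26 mg.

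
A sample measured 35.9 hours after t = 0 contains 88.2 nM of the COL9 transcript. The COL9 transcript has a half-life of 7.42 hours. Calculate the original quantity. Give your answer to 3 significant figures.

Number of half-lives elapsed: n = 35.9/7.42 ≈ 4.8383.
A₀ = A × 2^n = 88.2 × 2^4.8383 = 88.2 × 28.607 ≈ 2523.1 nM.

2520 nM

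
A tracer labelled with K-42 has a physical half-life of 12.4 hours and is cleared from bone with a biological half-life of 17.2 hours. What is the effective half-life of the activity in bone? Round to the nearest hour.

7 hours

1/t_eff = 1/t_phys + 1/t_biol = 1/12.4 + 1/17.2 = 0.13878 per hour.
t_eff = 12.4 × 17.2 / (12.4 + 17.2) ≈ 7.2054 hours.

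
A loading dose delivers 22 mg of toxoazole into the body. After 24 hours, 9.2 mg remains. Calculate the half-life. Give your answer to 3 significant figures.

A/A₀ = 9.2/22 ≈ 0.41818.
n = log₂(2.3913) ≈ 1.2578 half-lives elapsed in 24 hours.
t½ = 24/1.2578 ≈ 19.081 hours.

19.1 hours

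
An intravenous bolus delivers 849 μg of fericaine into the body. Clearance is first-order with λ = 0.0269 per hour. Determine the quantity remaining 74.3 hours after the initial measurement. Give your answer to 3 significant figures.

115 μg

t½ = ln 2 / λ = 0.69315 / 0.0269 ≈ 25.768 hours.
Number of half-lives: n = 74.3/25.768 ≈ 2.8835.
Remaining = 849 × (1/2)^2.8835 = 849 × 0.13552 ≈ 115.05 μg.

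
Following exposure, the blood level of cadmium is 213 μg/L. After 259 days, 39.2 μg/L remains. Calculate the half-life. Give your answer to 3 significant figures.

106 days

A/A₀ = 39.2/213 ≈ 0.18404.
n = log₂(5.4337) ≈ 2.4419 half-lives elapsed in 259 days.
t½ = 259/2.4419 ≈ 106.06 days.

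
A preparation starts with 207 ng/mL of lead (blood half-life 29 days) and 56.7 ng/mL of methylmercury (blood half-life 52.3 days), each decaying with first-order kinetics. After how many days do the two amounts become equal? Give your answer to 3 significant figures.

122 days

Set 207·(1/2)^(t/29) = 56.7·(1/2)^(t/52.3).
Taking log₂: log₂(207/56.7) = t·(1/29 − 1/52.3).
log₂(3.6508) = 1.8682; 1/29 − 1/52.3 = 0.015362.
t = 1.8682 / 0.015362 ≈ 121.61 days.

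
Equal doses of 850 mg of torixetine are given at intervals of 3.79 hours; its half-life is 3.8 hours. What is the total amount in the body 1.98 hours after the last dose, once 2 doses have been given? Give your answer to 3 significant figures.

The 2 doses were given 5.77, 1.98 hours ago.
Total = 850·(1/2)^(5.77/3.8) + 850·(1/2)^(1.98/3.8)
      = 296.71 + 592.33 ≈ 889.04 mg.

889 mg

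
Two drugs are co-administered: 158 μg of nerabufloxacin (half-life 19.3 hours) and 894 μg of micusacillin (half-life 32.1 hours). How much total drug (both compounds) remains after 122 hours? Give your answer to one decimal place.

nerabufloxacin: 158 × (1/2)^(122/19.3) = 158 × (1/2)^6.3212 ≈ 1.9759 μg.
micusacillin: 894 × (1/2)^(122/32.1) = 894 × (1/2)^3.8006 ≈ 64.156 μg.
Total = 1.9759 + 64.156 ≈ 66.132 μg.

66.1 μg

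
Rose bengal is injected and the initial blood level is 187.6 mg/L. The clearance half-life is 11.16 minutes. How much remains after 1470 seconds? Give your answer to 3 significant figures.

Convert the elapsed time: 1470 seconds = 24.5 minutes.
Number of half-lives: n = 24.5/11.16 ≈ 2.1953.
Remaining = 187.6 × (1/2)^2.1953 = 187.6 × 0.21834 ≈ 40.961 mg/L.

41.0 mg/L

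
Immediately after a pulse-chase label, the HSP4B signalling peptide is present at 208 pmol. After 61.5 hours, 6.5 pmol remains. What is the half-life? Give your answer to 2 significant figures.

A/A₀ = 6.5/208 ≈ 0.03125.
n = log₂(32) ≈ 5 half-lives elapsed in 61.5 hours.
t½ = 61.5/5 ≈ 12.3 hours.

12 hours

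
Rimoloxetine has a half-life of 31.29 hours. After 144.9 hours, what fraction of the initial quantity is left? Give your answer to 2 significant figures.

n = 144.9/31.29 ≈ 4.6309 half-lives.
Fraction remaining = (1/2)^4.6309 ≈ 0.040362.

0.040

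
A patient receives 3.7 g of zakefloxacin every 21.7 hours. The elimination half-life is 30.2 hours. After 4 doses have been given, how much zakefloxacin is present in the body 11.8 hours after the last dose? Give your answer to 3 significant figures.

6.21 g

The 4 doses were given 76.9, 55.2, 33.5, 11.8 hours ago.
Total = 3.7·(1/2)^(76.9/30.2) + 3.7·(1/2)^(55.2/30.2) + 3.7·(1/2)^(33.5/30.2) + 3.7·(1/2)^(11.8/30.2)
      = 0.63339 + 1.0423 + 1.7151 + 2.8222 ≈ 6.2129 g.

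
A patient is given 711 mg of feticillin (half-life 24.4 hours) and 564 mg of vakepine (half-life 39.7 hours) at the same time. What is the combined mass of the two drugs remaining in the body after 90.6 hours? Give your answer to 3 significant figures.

feticillin: 711 × (1/2)^(90.6/24.4) = 711 × (1/2)^3.7131 ≈ 54.214 mg.
vakepine: 564 × (1/2)^(90.6/39.7) = 564 × (1/2)^2.2821 ≈ 115.96 mg.
Total = 54.214 + 115.96 ≈ 170.17 mg.

170 mg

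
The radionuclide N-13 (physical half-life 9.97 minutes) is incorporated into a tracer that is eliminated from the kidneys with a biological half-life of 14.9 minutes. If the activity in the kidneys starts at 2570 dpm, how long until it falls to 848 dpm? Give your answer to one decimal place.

9.6 minutes

1/t_eff = 1/t_phys + 1/t_biol = 1/9.97 + 1/14.9 = 0.16741 per minute.
t_eff = 9.97 × 14.9 / (9.97 + 14.9) ≈ 5.9732 minutes.
n = log₂(2570/848) ≈ 1.5996; t = 1.5996 × 5.9732 ≈ 9.5549 minutes.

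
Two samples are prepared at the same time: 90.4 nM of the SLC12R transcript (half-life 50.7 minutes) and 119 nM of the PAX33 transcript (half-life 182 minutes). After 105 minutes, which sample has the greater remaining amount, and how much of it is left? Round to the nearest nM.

PAX33 transcript, 80 nM

SLC12R transcript: 90.4 × (1/2)^2.071 ≈ 21.515 nM.
PAX33 transcript: 119 × (1/2)^0.57692 ≈ 79.777 nM.
PAX33 transcript has more remaining, at ≈ 79.777 nM.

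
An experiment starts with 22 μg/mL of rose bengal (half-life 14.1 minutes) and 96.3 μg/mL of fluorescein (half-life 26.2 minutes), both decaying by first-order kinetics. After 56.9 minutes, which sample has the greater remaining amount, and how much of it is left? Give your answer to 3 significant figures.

rose bengal: 22 × (1/2)^4.0355 ≈ 1.3416 μg/mL.
fluorescein: 96.3 × (1/2)^2.1718 ≈ 21.373 μg/mL.
Fluorescein has more remaining, at ≈ 21.373 μg/mL.

fluorescein, 21.4 μg/mL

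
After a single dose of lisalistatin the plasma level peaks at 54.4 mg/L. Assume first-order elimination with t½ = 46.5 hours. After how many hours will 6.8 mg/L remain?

139.5 hours

6.8/54.4 = 1/8, so 3 half-lives have elapsed.
t = 3 × 46.5 = 139.5 hours.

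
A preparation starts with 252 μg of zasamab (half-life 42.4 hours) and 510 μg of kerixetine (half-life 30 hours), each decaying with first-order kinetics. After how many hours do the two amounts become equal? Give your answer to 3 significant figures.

Set 252·(1/2)^(t/42.4) = 510·(1/2)^(t/30).
Taking log₂: log₂(252/510) = t·(1/42.4 − 1/30).
log₂(0.49412) = -1.0171; 1/42.4 − 1/30 = -0.0097484.
t = -1.0171 / -0.0097484 ≈ 104.33 hours.

104 hours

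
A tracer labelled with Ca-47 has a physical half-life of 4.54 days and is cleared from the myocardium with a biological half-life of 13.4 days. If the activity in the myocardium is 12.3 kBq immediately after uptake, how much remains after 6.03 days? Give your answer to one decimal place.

1/t_eff = 1/t_phys + 1/t_biol = 1/4.54 + 1/13.4 = 0.29489 per day.
t_eff = 4.54 × 13.4 / (4.54 + 13.4) ≈ 3.3911 days.
Remaining = 12.3 × (1/2)^(6.03/3.3911) = 12.3 × (1/2)^1.7782 ≈ 3.586 kBq.

3.6 kBq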